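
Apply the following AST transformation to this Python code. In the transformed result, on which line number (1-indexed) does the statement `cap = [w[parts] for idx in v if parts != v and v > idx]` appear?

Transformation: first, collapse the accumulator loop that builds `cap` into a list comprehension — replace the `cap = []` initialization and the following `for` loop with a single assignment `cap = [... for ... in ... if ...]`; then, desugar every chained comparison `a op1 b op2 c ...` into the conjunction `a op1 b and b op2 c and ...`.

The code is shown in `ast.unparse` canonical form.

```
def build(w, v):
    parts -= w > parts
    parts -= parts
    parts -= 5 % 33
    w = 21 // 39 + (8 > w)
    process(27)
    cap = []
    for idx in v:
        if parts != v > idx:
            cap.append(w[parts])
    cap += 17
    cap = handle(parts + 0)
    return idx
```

Transformed code:
def build(w, v):
    parts -= w > parts
    parts -= parts
    parts -= 5 % 33
    w = 21 // 39 + (8 > w)
    process(27)
    cap = [w[parts] for idx in v if parts != v and v > idx]
    cap += 17
    cap = handle(parts + 0)
    return idx

7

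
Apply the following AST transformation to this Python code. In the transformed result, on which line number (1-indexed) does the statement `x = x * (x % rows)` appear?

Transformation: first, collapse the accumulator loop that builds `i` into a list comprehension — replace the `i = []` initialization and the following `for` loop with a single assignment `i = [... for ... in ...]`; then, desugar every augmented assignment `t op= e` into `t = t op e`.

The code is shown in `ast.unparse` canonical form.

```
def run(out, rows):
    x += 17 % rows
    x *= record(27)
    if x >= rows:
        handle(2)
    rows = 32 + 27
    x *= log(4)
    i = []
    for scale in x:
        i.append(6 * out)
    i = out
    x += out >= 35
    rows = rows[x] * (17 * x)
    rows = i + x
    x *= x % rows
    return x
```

13

Transformed code:
def run(out, rows):
    x = x + 17 % rows
    x = x * record(27)
    if x >= rows:
        handle(2)
    rows = 32 + 27
    x = x * log(4)
    i = [6 * out for scale in x]
    i = out
    x = x + (out >= 35)
    rows = rows[x] * (17 * x)
    rows = i + x
    x = x * (x % rows)
    return x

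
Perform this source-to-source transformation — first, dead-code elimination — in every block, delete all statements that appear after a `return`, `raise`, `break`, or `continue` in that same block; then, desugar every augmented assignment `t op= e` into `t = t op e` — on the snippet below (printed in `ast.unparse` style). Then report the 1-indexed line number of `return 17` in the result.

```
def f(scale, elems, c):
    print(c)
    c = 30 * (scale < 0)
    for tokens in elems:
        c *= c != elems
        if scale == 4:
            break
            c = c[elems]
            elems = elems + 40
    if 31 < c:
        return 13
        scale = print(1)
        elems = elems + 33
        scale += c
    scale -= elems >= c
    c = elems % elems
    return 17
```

12

Transformed code:
def f(scale, elems, c):
    print(c)
    c = 30 * (scale < 0)
    for tokens in elems:
        c = c * (c != elems)
        if scale == 4:
            break
    if 31 < c:
        return 13
    scale = scale - (elems >= c)
    c = elems % elems
    return 17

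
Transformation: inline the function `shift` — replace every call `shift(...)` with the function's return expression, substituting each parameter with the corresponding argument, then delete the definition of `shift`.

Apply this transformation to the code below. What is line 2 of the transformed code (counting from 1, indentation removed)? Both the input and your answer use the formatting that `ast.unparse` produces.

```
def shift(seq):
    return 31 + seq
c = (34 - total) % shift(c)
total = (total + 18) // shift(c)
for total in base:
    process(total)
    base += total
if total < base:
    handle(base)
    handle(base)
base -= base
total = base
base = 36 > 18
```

total = (total + 18) // (31 + c)

Transformed code:
c = (34 - total) % (31 + c)
total = (total + 18) // (31 + c)
for total in base:
    process(total)
    base += total
if total < base:
    handle(base)
    handle(base)
base -= base
total = base
base = 36 > 18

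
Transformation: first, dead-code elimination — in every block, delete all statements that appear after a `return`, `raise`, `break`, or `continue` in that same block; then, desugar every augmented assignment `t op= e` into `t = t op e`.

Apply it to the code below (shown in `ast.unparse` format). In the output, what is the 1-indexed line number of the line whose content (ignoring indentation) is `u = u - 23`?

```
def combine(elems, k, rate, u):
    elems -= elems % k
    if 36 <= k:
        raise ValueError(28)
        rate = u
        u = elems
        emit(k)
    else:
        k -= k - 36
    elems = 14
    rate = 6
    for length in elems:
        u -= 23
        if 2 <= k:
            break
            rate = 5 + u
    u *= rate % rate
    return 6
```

Transformed code:
def combine(elems, k, rate, u):
    elems = elems - elems % k
    if 36 <= k:
        raise ValueError(28)
    else:
        k = k - (k - 36)
    elems = 14
    rate = 6
    for length in elems:
        u = u - 23
        if 2 <= k:
            break
    u = u * (rate % rate)
    return 6

10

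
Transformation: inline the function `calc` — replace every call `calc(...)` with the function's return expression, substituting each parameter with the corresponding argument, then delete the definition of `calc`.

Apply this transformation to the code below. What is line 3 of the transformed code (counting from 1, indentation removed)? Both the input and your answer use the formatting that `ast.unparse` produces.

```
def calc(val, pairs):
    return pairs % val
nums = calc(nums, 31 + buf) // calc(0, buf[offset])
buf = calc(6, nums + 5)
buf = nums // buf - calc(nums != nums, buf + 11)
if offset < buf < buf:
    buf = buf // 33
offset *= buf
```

buf = nums // buf - (buf + 11) % (nums != nums)

Transformed code:
nums = (31 + buf) % nums // (buf[offset] % 0)
buf = (nums + 5) % 6
buf = nums // buf - (buf + 11) % (nums != nums)
if offset < buf < buf:
    buf = buf // 33
offset *= buf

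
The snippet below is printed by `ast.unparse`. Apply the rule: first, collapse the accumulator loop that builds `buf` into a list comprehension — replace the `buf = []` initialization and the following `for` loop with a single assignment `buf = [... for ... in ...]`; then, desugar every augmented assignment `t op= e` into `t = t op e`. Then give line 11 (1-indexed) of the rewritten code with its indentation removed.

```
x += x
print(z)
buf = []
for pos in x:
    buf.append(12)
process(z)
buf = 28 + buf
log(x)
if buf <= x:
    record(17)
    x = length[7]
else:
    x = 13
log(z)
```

Transformed code:
x = x + x
print(z)
buf = [12 for pos in x]
process(z)
buf = 28 + buf
log(x)
if buf <= x:
    record(17)
    x = length[7]
else:
    x = 13
log(z)

x = 13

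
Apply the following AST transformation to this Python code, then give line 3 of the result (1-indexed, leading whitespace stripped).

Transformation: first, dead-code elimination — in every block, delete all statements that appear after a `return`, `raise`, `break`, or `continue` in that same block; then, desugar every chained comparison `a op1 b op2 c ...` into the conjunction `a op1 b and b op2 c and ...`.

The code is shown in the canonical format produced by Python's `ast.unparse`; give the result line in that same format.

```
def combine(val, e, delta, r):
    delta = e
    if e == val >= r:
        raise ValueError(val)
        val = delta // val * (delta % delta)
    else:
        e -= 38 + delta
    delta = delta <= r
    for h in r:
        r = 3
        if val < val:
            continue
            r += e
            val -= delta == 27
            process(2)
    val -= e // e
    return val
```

if e == val and val >= r:

Transformed code:
def combine(val, e, delta, r):
    delta = e
    if e == val and val >= r:
        raise ValueError(val)
    else:
        e -= 38 + delta
    delta = delta <= r
    for h in r:
        r = 3
        if val < val:
            continue
    val -= e // e
    return val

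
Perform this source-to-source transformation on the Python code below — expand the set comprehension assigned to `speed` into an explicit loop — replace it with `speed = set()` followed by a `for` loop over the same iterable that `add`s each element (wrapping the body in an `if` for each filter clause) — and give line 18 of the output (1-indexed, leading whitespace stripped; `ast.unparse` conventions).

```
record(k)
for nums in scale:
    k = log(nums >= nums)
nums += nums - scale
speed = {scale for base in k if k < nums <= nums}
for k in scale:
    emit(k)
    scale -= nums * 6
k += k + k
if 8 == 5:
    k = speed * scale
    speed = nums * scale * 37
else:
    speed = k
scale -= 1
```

Transformed code:
record(k)
for nums in scale:
    k = log(nums >= nums)
nums += nums - scale
speed = set()
for base in k:
    if k < nums <= nums:
        speed.add(scale)
for k in scale:
    emit(k)
    scale -= nums * 6
k += k + k
if 8 == 5:
    k = speed * scale
    speed = nums * scale * 37
else:
    speed = k
scale -= 1

scale -= 1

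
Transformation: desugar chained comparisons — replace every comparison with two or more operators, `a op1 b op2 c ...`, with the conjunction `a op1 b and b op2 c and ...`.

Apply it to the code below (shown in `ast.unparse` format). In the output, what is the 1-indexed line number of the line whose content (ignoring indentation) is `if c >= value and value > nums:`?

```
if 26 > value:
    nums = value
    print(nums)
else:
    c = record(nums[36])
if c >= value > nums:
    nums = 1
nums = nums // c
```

6

Transformed code:
if 26 > value:
    nums = value
    print(nums)
else:
    c = record(nums[36])
if c >= value and value > nums:
    nums = 1
nums = nums // c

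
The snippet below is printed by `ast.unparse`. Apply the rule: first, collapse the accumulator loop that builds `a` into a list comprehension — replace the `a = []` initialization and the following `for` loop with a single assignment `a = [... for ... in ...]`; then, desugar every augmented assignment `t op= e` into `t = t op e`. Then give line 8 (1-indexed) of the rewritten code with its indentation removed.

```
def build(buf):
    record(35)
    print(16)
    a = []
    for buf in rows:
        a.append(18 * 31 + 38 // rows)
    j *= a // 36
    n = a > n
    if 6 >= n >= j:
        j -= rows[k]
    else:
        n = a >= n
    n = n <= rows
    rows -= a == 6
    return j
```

j = j - rows[k]

Transformed code:
def build(buf):
    record(35)
    print(16)
    a = [18 * 31 + 38 // rows for buf in rows]
    j = j * (a // 36)
    n = a > n
    if 6 >= n >= j:
        j = j - rows[k]
    else:
        n = a >= n
    n = n <= rows
    rows = rows - (a == 6)
    return j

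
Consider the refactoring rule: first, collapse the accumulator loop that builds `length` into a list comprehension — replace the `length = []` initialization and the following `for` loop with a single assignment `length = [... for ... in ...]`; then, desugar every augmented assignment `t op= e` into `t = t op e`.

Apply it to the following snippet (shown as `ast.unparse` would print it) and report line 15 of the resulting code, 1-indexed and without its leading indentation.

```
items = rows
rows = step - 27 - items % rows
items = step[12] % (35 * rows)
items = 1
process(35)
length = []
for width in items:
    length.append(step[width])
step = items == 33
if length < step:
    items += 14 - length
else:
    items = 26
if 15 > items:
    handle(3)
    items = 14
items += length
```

Transformed code:
items = rows
rows = step - 27 - items % rows
items = step[12] % (35 * rows)
items = 1
process(35)
length = [step[width] for width in items]
step = items == 33
if length < step:
    items = items + (14 - length)
else:
    items = 26
if 15 > items:
    handle(3)
    items = 14
items = items + length

items = items + length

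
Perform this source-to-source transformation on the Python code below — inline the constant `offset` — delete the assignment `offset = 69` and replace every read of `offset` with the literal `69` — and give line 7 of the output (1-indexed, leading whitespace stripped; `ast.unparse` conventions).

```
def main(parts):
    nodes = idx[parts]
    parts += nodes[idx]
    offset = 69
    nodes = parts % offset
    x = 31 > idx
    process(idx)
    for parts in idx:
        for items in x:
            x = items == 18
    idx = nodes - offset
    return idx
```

for parts in idx:

Transformed code:
def main(parts):
    nodes = idx[parts]
    parts += nodes[idx]
    nodes = parts % 69
    x = 31 > idx
    process(idx)
    for parts in idx:
        for items in x:
            x = items == 18
    idx = nodes - 69
    return idx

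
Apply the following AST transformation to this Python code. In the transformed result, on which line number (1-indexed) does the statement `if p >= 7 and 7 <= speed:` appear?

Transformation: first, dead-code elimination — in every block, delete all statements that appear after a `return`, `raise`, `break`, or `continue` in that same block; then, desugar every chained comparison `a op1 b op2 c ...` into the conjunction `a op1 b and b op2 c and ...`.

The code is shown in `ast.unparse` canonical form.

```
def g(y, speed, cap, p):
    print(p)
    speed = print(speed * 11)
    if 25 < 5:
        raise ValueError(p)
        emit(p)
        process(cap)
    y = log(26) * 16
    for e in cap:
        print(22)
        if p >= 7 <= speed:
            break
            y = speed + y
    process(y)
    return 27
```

Transformed code:
def g(y, speed, cap, p):
    print(p)
    speed = print(speed * 11)
    if 25 < 5:
        raise ValueError(p)
    y = log(26) * 16
    for e in cap:
        print(22)
        if p >= 7 and 7 <= speed:
            break
    process(y)
    return 27

9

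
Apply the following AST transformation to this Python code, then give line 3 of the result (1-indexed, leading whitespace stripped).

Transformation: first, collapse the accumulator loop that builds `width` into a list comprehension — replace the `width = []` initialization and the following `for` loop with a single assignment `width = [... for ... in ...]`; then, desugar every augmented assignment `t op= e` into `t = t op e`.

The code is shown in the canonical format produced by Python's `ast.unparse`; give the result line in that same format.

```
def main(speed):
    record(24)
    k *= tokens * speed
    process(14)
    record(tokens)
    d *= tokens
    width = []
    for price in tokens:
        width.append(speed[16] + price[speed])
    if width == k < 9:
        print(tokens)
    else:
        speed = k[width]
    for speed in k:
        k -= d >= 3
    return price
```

Transformed code:
def main(speed):
    record(24)
    k = k * (tokens * speed)
    process(14)
    record(tokens)
    d = d * tokens
    width = [speed[16] + price[speed] for price in tokens]
    if width == k < 9:
        print(tokens)
    else:
        speed = k[width]
    for speed in k:
        k = k - (d >= 3)
    return price

k = k * (tokens * speed)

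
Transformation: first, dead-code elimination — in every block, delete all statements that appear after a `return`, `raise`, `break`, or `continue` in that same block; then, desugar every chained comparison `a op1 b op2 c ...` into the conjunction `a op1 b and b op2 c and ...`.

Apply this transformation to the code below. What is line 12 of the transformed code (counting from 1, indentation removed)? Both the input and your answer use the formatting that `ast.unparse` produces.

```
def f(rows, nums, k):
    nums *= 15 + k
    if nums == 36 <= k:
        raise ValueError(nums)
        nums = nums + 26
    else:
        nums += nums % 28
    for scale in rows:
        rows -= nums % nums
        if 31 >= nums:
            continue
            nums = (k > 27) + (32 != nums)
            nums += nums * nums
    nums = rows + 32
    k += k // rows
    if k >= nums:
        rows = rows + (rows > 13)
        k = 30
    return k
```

Transformed code:
def f(rows, nums, k):
    nums *= 15 + k
    if nums == 36 and 36 <= k:
        raise ValueError(nums)
    else:
        nums += nums % 28
    for scale in rows:
        rows -= nums % nums
        if 31 >= nums:
            continue
    nums = rows + 32
    k += k // rows
    if k >= nums:
        rows = rows + (rows > 13)
        k = 30
    return k

k += k // rows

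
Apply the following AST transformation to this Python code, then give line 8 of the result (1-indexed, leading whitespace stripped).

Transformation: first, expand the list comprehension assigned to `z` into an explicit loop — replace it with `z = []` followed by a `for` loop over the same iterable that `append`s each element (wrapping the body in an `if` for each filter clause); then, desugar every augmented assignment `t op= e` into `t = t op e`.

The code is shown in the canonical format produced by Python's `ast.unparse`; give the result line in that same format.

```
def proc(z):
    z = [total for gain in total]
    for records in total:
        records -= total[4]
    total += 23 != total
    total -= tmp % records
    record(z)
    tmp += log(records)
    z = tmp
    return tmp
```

Transformed code:
def proc(z):
    z = []
    for gain in total:
        z.append(total)
    for records in total:
        records = records - total[4]
    total = total + (23 != total)
    total = total - tmp % records
    record(z)
    tmp = tmp + log(records)
    z = tmp
    return tmp

total = total - tmp % records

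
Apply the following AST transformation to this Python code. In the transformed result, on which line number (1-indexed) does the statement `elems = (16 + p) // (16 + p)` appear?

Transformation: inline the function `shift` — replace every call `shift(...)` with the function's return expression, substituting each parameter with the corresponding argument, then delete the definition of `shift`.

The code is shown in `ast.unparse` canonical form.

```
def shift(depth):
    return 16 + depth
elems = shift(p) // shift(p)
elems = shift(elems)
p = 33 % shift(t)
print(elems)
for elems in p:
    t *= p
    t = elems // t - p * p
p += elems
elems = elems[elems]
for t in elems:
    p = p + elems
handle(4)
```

Transformed code:
elems = (16 + p) // (16 + p)
elems = 16 + elems
p = 33 % (16 + t)
print(elems)
for elems in p:
    t *= p
    t = elems // t - p * p
p += elems
elems = elems[elems]
for t in elems:
    p = p + elems
handle(4)

1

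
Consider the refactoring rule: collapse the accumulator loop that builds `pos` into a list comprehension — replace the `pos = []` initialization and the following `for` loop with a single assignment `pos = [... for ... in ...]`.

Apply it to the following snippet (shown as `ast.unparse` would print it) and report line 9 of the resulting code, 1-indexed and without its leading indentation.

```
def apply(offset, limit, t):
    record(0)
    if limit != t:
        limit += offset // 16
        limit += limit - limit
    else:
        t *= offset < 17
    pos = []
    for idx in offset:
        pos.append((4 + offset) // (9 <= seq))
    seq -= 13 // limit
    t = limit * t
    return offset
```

Transformed code:
def apply(offset, limit, t):
    record(0)
    if limit != t:
        limit += offset // 16
        limit += limit - limit
    else:
        t *= offset < 17
    pos = [(4 + offset) // (9 <= seq) for idx in offset]
    seq -= 13 // limit
    t = limit * t
    return offset

seq -= 13 // limit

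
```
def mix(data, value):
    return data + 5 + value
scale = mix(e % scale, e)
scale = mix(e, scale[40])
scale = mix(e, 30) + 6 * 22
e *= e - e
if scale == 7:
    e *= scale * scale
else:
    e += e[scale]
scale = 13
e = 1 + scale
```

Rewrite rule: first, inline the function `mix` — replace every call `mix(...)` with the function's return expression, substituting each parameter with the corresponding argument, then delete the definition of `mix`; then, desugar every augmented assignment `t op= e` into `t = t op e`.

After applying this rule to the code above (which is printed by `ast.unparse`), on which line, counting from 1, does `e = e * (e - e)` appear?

Transformed code:
scale = e % scale + 5 + e
scale = e + 5 + scale[40]
scale = e + 5 + 30 + 6 * 22
e = e * (e - e)
if scale == 7:
    e = e * (scale * scale)
else:
    e = e + e[scale]
scale = 13
e = 1 + scale

4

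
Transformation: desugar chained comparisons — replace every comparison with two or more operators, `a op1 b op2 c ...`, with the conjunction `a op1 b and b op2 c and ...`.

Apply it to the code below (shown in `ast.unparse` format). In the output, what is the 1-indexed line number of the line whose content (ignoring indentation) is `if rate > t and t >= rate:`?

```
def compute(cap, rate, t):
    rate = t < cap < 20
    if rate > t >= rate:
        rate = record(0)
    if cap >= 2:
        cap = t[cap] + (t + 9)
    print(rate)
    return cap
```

Transformed code:
def compute(cap, rate, t):
    rate = t < cap and cap < 20
    if rate > t and t >= rate:
        rate = record(0)
    if cap >= 2:
        cap = t[cap] + (t + 9)
    print(rate)
    return cap

3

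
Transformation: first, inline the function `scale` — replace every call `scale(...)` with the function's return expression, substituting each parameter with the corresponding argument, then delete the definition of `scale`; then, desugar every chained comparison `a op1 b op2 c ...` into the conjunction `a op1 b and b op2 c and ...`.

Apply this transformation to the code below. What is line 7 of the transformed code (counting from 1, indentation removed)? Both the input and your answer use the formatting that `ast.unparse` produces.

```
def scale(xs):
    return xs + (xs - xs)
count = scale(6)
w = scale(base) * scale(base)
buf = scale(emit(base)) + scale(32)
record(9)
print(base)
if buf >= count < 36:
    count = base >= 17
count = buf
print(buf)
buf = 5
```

count = base >= 17

Transformed code:
count = 6 + (6 - 6)
w = (base + (base - base)) * (base + (base - base))
buf = emit(base) + (emit(base) - emit(base)) + (32 + (32 - 32))
record(9)
print(base)
if buf >= count and count < 36:
    count = base >= 17
count = buf
print(buf)
buf = 5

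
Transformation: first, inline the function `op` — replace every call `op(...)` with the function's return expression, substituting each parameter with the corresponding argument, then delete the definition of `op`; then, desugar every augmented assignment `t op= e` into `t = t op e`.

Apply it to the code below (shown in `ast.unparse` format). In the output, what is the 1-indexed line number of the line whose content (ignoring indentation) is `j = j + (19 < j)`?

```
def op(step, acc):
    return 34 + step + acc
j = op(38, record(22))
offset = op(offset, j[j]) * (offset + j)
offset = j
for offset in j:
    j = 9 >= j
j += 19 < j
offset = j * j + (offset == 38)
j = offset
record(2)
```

Transformed code:
j = 34 + 38 + record(22)
offset = (34 + offset + j[j]) * (offset + j)
offset = j
for offset in j:
    j = 9 >= j
j = j + (19 < j)
offset = j * j + (offset == 38)
j = offset
record(2)

6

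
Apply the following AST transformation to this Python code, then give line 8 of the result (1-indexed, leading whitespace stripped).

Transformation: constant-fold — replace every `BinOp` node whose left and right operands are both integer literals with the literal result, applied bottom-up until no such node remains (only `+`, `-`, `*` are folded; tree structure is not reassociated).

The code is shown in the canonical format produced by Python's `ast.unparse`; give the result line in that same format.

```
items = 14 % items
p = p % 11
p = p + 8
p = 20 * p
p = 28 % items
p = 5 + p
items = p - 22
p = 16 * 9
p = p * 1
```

Transformed code:
items = 14 % items
p = p % 11
p = p + 8
p = 20 * p
p = 28 % items
p = 5 + p
items = p - 22
p = 144
p = p * 1

p = 144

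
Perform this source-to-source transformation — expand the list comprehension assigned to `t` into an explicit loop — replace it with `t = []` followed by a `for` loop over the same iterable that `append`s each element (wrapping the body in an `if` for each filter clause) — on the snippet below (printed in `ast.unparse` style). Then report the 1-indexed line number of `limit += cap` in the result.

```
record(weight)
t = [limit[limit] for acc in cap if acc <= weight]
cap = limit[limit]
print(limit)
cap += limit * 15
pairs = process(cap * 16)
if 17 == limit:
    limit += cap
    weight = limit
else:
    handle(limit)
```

Transformed code:
record(weight)
t = []
for acc in cap:
    if acc <= weight:
        t.append(limit[limit])
cap = limit[limit]
print(limit)
cap += limit * 15
pairs = process(cap * 16)
if 17 == limit:
    limit += cap
    weight = limit
else:
    handle(limit)

11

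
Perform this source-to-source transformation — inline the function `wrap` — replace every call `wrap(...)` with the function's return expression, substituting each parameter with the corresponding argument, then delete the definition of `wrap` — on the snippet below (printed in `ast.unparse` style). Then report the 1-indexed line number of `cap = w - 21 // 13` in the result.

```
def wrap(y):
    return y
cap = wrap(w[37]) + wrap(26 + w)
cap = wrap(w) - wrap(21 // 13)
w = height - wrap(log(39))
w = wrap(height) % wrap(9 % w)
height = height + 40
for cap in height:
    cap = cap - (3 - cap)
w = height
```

Transformed code:
cap = w[37] + (26 + w)
cap = w - 21 // 13
w = height - log(39)
w = height % (9 % w)
height = height + 40
for cap in height:
    cap = cap - (3 - cap)
w = height

2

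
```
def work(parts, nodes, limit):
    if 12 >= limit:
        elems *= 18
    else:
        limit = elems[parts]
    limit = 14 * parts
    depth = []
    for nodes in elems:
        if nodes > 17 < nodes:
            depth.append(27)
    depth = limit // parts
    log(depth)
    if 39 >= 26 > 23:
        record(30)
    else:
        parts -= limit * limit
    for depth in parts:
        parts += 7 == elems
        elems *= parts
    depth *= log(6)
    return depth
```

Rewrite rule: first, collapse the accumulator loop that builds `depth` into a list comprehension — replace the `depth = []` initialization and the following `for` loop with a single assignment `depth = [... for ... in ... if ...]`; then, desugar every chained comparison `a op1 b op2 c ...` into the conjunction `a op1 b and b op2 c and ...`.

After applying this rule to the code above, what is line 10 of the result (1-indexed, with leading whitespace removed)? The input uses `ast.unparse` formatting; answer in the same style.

if 39 >= 26 and 26 > 23:

Transformed code:
def work(parts, nodes, limit):
    if 12 >= limit:
        elems *= 18
    else:
        limit = elems[parts]
    limit = 14 * parts
    depth = [27 for nodes in elems if nodes > 17 and 17 < nodes]
    depth = limit // parts
    log(depth)
    if 39 >= 26 and 26 > 23:
        record(30)
    else:
        parts -= limit * limit
    for depth in parts:
        parts += 7 == elems
        elems *= parts
    depth *= log(6)
    return depth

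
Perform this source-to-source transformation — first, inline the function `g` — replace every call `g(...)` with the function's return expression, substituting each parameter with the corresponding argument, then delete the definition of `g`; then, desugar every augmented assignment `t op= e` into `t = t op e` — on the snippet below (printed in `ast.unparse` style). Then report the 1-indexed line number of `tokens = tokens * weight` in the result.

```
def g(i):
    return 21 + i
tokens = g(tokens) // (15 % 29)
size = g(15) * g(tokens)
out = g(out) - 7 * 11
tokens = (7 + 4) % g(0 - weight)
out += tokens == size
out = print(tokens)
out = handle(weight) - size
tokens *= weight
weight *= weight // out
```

8

Transformed code:
tokens = (21 + tokens) // (15 % 29)
size = (21 + 15) * (21 + tokens)
out = 21 + out - 7 * 11
tokens = (7 + 4) % (21 + (0 - weight))
out = out + (tokens == size)
out = print(tokens)
out = handle(weight) - size
tokens = tokens * weight
weight = weight * (weight // out)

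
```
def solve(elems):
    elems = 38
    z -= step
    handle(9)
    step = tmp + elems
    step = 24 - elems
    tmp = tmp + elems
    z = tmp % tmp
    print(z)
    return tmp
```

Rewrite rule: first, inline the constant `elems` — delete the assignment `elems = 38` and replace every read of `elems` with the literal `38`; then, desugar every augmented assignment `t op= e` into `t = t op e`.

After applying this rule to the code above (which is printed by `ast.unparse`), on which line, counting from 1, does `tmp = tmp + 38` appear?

6

Transformed code:
def solve(elems):
    z = z - step
    handle(9)
    step = tmp + 38
    step = 24 - 38
    tmp = tmp + 38
    z = tmp % tmp
    print(z)
    return tmp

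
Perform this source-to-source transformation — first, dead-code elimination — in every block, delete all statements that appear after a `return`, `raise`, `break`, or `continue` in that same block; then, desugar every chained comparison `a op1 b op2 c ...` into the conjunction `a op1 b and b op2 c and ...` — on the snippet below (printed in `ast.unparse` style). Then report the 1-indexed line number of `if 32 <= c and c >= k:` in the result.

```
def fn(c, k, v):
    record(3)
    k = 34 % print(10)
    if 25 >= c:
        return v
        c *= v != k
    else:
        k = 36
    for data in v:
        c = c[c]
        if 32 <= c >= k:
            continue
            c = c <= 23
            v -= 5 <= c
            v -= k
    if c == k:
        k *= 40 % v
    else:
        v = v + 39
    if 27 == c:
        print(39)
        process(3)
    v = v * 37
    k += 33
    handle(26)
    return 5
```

Transformed code:
def fn(c, k, v):
    record(3)
    k = 34 % print(10)
    if 25 >= c:
        return v
    else:
        k = 36
    for data in v:
        c = c[c]
        if 32 <= c and c >= k:
            continue
    if c == k:
        k *= 40 % v
    else:
        v = v + 39
    if 27 == c:
        print(39)
        process(3)
    v = v * 37
    k += 33
    handle(26)
    return 5

10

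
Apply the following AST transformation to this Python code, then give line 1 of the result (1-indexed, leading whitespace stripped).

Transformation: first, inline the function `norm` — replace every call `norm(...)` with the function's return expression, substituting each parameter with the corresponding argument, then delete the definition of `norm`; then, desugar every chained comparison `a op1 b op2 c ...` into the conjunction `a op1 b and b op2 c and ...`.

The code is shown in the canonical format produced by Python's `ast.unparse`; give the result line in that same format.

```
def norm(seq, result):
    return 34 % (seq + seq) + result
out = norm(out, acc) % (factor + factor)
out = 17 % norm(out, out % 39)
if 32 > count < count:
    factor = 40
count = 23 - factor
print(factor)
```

out = (34 % (out + out) + acc) % (factor + factor)

Transformed code:
out = (34 % (out + out) + acc) % (factor + factor)
out = 17 % (34 % (out + out) + out % 39)
if 32 > count and count < count:
    factor = 40
count = 23 - factor
print(factor)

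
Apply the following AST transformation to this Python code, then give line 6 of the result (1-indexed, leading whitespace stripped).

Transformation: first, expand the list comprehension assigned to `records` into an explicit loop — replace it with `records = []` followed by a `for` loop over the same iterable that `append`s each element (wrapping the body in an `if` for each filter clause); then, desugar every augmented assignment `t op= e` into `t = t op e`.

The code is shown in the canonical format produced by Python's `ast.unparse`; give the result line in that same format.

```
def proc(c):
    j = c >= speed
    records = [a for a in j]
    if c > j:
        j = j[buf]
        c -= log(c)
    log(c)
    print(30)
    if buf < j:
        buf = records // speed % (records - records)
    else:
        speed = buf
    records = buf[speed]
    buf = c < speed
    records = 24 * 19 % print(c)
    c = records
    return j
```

if c > j:

Transformed code:
def proc(c):
    j = c >= speed
    records = []
    for a in j:
        records.append(a)
    if c > j:
        j = j[buf]
        c = c - log(c)
    log(c)
    print(30)
    if buf < j:
        buf = records // speed % (records - records)
    else:
        speed = buf
    records = buf[speed]
    buf = c < speed
    records = 24 * 19 % print(c)
    c = records
    return j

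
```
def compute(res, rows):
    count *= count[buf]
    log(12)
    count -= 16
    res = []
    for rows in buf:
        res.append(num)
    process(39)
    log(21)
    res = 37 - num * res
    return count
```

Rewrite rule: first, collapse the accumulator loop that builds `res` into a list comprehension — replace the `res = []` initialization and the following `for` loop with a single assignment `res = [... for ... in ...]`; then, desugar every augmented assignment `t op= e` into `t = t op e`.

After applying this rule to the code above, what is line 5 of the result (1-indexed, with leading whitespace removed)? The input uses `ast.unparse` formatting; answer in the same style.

res = [num for rows in buf]

Transformed code:
def compute(res, rows):
    count = count * count[buf]
    log(12)
    count = count - 16
    res = [num for rows in buf]
    process(39)
    log(21)
    res = 37 - num * res
    return count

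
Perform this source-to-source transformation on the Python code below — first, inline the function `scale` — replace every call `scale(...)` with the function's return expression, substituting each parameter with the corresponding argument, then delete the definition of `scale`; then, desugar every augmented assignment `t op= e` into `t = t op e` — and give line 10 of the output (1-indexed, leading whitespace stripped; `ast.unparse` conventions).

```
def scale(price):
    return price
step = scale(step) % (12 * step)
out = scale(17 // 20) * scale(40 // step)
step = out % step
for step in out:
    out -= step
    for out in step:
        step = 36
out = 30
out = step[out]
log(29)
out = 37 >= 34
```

Transformed code:
step = step % (12 * step)
out = 17 // 20 * (40 // step)
step = out % step
for step in out:
    out = out - step
    for out in step:
        step = 36
out = 30
out = step[out]
log(29)
out = 37 >= 34

log(29)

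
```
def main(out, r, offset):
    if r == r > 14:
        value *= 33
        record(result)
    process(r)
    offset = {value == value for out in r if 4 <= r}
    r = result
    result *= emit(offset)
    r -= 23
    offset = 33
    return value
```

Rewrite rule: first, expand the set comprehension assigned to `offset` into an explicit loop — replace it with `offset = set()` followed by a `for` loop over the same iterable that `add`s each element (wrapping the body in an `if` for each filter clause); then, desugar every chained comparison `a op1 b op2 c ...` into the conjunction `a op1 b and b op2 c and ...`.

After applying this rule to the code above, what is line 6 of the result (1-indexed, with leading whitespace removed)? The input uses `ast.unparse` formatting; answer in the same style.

offset = set()

Transformed code:
def main(out, r, offset):
    if r == r and r > 14:
        value *= 33
        record(result)
    process(r)
    offset = set()
    for out in r:
        if 4 <= r:
            offset.add(value == value)
    r = result
    result *= emit(offset)
    r -= 23
    offset = 33
    return value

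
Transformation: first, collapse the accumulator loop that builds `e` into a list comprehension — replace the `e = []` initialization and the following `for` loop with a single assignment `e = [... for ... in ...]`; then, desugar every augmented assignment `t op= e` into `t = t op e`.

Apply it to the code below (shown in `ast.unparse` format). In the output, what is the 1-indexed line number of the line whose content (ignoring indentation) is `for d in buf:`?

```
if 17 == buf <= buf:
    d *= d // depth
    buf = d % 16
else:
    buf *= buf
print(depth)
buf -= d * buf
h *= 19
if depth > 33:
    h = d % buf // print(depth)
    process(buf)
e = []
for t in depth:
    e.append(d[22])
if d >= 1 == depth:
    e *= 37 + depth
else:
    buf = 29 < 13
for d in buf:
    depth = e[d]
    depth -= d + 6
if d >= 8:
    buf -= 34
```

17

Transformed code:
if 17 == buf <= buf:
    d = d * (d // depth)
    buf = d % 16
else:
    buf = buf * buf
print(depth)
buf = buf - d * buf
h = h * 19
if depth > 33:
    h = d % buf // print(depth)
    process(buf)
e = [d[22] for t in depth]
if d >= 1 == depth:
    e = e * (37 + depth)
else:
    buf = 29 < 13
for d in buf:
    depth = e[d]
    depth = depth - (d + 6)
if d >= 8:
    buf = buf - 34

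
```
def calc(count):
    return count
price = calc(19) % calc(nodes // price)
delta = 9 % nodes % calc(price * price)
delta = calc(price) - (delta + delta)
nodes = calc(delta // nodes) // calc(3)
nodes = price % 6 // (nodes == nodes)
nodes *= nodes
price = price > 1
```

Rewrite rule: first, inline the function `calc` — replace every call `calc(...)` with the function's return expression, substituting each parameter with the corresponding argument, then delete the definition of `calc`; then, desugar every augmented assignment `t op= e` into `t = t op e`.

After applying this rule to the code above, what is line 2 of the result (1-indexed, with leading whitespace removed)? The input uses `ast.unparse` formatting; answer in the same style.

delta = 9 % nodes % (price * price)

Transformed code:
price = 19 % (nodes // price)
delta = 9 % nodes % (price * price)
delta = price - (delta + delta)
nodes = delta // nodes // 3
nodes = price % 6 // (nodes == nodes)
nodes = nodes * nodes
price = price > 1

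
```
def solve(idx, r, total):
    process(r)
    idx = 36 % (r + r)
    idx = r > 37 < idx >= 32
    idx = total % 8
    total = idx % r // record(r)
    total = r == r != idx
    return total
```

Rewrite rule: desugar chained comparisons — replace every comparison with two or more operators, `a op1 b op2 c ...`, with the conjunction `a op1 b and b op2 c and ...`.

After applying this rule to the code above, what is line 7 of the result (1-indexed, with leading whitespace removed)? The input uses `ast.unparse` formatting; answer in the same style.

total = r == r and r != idx

Transformed code:
def solve(idx, r, total):
    process(r)
    idx = 36 % (r + r)
    idx = r > 37 and 37 < idx and (idx >= 32)
    idx = total % 8
    total = idx % r // record(r)
    total = r == r and r != idx
    return total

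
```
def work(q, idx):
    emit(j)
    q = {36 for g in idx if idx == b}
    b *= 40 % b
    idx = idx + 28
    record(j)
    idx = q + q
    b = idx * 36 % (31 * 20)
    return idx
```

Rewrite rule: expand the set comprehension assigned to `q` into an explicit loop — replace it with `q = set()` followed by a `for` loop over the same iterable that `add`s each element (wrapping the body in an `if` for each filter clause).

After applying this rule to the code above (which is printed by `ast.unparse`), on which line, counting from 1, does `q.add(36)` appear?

Transformed code:
def work(q, idx):
    emit(j)
    q = set()
    for g in idx:
        if idx == b:
            q.add(36)
    b *= 40 % b
    idx = idx + 28
    record(j)
    idx = q + q
    b = idx * 36 % (31 * 20)
    return idx

6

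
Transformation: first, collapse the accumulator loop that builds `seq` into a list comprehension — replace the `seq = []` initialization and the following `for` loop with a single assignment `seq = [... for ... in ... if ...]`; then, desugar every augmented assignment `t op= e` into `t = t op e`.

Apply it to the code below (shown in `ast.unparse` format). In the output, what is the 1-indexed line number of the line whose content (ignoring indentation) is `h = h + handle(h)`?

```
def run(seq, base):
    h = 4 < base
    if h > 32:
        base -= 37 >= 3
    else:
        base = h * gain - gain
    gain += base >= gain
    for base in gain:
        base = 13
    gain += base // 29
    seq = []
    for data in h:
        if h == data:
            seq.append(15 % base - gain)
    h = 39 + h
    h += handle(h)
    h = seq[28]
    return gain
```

13

Transformed code:
def run(seq, base):
    h = 4 < base
    if h > 32:
        base = base - (37 >= 3)
    else:
        base = h * gain - gain
    gain = gain + (base >= gain)
    for base in gain:
        base = 13
    gain = gain + base // 29
    seq = [15 % base - gain for data in h if h == data]
    h = 39 + h
    h = h + handle(h)
    h = seq[28]
    return gain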